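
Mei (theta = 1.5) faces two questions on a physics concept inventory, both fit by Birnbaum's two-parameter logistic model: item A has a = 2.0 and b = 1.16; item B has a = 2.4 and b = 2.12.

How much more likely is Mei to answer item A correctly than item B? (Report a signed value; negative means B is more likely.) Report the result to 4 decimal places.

P(theta) = 1 / (1 + exp(−a(theta − b)))
P_A = 0.6637
P_B = 0.1842
P_A − P_B = 0.4795

0.4795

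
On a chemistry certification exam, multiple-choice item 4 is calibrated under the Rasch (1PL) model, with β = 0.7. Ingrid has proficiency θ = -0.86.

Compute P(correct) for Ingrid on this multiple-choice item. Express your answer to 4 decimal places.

0.1736

P(θ) = 1 / (1 + exp(−(θ − β)))
Exponent: (-0.86 − 0.7) = -1.5600
1/(1 + e^{1.5600}) = 0.1736
P = 0.1736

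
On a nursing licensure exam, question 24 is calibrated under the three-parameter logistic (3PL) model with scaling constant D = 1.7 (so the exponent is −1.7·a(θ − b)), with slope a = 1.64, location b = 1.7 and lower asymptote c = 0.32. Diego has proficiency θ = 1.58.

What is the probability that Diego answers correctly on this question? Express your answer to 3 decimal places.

P(θ) = c + (1 − c) · 1 / (1 + exp(−D·a(θ − b)))
Exponent: 1.7 × 1.64 × (1.58 − 1.7) = -0.3346
1/(1 + e^{0.3346}) = 0.4171
P = 0.32 + 0.68 × 0.4171 = 0.6036

0.604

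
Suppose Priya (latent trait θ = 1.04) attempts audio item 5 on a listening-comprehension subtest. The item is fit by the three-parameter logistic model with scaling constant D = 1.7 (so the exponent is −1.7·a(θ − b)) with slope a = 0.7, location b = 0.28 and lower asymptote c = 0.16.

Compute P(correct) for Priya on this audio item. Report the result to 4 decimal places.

0.7580

P(θ) = c + (1 − c) · 1 / (1 + exp(−D·a(θ − b)))
Exponent: 1.7 × 0.7 × (1.04 − 0.28) = 0.9044
1/(1 + e^{-0.9044}) = 0.7119
P = 0.16 + 0.84 × 0.7119 = 0.7580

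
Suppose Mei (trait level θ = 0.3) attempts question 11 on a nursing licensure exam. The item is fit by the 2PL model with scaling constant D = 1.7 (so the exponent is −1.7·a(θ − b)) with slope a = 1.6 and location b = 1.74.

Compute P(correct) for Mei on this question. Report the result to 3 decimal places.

0.020

P(θ) = 1 / (1 + exp(−D·a(θ − b)))
Exponent: 1.7 × 1.6 × (0.3 − 1.74) = -3.9168
1/(1 + e^{3.9168}) = 0.0195
P = 0.0195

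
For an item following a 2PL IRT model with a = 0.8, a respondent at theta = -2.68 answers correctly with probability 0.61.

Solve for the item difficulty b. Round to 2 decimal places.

P(theta) = 1 / (1 + exp(−a(theta − b)))
logit(0.61) = ln(0.61/0.39) = 0.4473
b = theta − logit/(a) = -2.68 − 0.4473/0.8000 = -3.2391

-3.24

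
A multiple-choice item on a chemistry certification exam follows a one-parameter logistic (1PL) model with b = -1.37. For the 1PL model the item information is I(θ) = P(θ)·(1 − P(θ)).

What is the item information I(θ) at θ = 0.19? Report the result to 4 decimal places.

P = 1/(1+e^{-1.5600}) = 0.8264
P(1−P) = 0.8264 × 0.1736 = 0.1435
I = P(1−P) = 0.14349

0.1435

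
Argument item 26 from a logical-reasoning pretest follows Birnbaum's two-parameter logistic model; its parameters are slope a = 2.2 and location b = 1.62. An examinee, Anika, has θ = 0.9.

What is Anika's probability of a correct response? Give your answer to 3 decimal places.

P(θ) = 1 / (1 + exp(−a(θ − b)))
Exponent: 2.2 × (0.9 − 1.62) = -1.5840
1/(1 + e^{1.5840}) = 0.1702

0.170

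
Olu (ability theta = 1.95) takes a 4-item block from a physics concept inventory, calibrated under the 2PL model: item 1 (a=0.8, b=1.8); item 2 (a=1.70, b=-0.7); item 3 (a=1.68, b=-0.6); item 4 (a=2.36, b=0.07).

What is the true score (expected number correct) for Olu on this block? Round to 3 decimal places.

3.494

P(theta) = 1 / (1 + exp(−a(theta − b)))
P_1 = 1/(1+e^{-0.1200}) = 0.5300
P_2 = 1/(1+e^{-4.5050}) = 0.9891
P_3 = 1/(1+e^{-4.2840}) = 0.9864
P_4 = 1/(1+e^{-4.4368}) = 0.9883
E[score] = 0.5300 + 0.9891 + 0.9864 + 0.9883 = 3.4937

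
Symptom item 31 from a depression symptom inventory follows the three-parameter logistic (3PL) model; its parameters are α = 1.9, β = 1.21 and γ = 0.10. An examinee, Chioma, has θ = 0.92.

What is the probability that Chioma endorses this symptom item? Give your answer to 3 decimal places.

0.429

P(θ) = γ + (1 − γ) · 1 / (1 + exp(−α(θ − β)))
Exponent: 1.9 × (0.92 − 1.21) = -0.5510
1/(1 + e^{0.5510}) = 0.3656
P = 0.10 + 0.90 × 0.3656 = 0.4291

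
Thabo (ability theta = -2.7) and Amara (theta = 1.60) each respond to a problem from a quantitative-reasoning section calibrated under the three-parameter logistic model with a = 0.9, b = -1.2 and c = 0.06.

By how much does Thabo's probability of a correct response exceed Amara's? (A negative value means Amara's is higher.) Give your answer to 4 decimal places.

-0.6765

P(theta) = c + (1 − c) · 1 / (1 + exp(−a(theta − b)))
P(Thabo) = 0.2535  [exponent -1.3500]
P(Amara) = 0.9300  [exponent 2.5200]
Difference = 0.2535 − 0.9300 = -0.6765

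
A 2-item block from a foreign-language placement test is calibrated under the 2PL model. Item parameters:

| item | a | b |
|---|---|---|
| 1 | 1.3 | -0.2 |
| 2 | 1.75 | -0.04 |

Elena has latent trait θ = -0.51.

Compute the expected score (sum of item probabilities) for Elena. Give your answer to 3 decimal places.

P(θ) = 1 / (1 + exp(−a(θ − b)))
P_1 = 1/(1+e^{0.4030}) = 0.4006
P_2 = 1/(1+e^{0.8225}) = 0.3052
E[score] = 0.4006 + 0.3052 = 0.7058

0.706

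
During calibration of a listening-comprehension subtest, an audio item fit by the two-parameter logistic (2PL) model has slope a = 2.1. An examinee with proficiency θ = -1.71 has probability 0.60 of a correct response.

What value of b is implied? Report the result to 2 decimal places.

-1.90

P(θ) = 1 / (1 + exp(−a(θ − b)))
logit(0.60) = ln(0.60/0.40) = 0.4055
b = θ − logit/(a) = -1.71 − 0.4055/2.1000 = -1.9031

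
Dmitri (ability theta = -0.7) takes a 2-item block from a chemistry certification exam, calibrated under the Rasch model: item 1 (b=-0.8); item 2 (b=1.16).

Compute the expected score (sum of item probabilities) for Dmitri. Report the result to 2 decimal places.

0.66

P(theta) = 1 / (1 + exp(−(theta − b)))
P_1 = 1/(1+e^{-0.1000}) = 0.5250
P_2 = 1/(1+e^{1.8600}) = 0.1347
E[score] = 0.5250 + 0.1347 = 0.6597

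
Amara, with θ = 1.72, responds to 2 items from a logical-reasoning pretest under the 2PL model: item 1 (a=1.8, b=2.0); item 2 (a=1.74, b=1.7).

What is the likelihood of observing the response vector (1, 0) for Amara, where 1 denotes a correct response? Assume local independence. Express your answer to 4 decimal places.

0.1850

P(θ) = 1 / (1 + exp(−a(θ − b)))
P_1 = 1/(1+e^{0.5040}) = 0.3766
P_2 = 1/(1+e^{-0.0348}) = 0.5087
L = P_1 × (1−P_2) = 0.3766 × 0.4913 = 0.18502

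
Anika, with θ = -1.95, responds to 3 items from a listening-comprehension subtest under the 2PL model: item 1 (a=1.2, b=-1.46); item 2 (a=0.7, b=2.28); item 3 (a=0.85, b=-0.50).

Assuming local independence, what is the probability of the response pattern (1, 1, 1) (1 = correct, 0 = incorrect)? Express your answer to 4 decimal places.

P(θ) = 1 / (1 + exp(−a(θ − b)))
P_1 = 1/(1+e^{0.5880}) = 0.3571
P_2 = 1/(1+e^{2.9610}) = 0.0492
P_3 = 1/(1+e^{1.2325}) = 0.2257
L = P_1 × P_2 × P_3 = 0.3571 × 0.0492 × 0.2257 = 0.00397

0.0040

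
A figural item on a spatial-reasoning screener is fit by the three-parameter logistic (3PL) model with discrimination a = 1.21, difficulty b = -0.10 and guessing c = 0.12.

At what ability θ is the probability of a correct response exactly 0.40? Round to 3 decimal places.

P(θ) = c + (1 − c) · 1 / (1 + exp(−a(θ − b)))
Remove guessing floor: (0.40 − 0.12)/(1 − 0.12) = 0.3182
logit = ln(0.3182/0.6818) = -0.7621
θ = b + logit/(a) = -0.10 + (-0.7621)/1.2100 = -0.7299

-0.730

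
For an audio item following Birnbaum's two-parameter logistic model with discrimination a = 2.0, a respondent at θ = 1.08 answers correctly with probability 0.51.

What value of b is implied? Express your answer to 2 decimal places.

1.06

P(θ) = 1 / (1 + exp(−a(θ − b)))
logit(0.51) = ln(0.51/0.49) = 0.0400
b = θ − logit/(a) = 1.08 − 0.0400/2.0000 = 1.0600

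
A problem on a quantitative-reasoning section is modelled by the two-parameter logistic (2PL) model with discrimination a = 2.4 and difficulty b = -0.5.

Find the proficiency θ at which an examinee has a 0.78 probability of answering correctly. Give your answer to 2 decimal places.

P(θ) = 1 / (1 + exp(−a(θ − b)))
logit = ln(0.7800/0.2200) = 1.2657
θ = b + logit/(a) = -0.5 + 1.2657/2.4000 = 0.0274

0.03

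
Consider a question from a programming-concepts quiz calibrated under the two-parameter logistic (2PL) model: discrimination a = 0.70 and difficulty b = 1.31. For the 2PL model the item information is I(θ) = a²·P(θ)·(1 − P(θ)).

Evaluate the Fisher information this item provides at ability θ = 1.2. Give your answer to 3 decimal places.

0.122

P = 1/(1+e^{0.0770}) = 0.4808
P(1−P) = 0.4808 × 0.5192 = 0.2496
I = a² × P(1−P) = 0.70² × 0.2496 = 0.12232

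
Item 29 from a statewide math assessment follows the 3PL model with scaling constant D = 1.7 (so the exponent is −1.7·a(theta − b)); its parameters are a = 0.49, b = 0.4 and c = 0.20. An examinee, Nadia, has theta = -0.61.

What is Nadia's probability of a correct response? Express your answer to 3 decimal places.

0.441

P(theta) = c + (1 − c) · 1 / (1 + exp(−D·a(theta − b)))
Exponent: 1.7 × 0.49 × (-0.61 − 0.4) = -0.8413
1/(1 + e^{0.8413}) = 0.3013
P = 0.20 + 0.80 × 0.3013 = 0.4410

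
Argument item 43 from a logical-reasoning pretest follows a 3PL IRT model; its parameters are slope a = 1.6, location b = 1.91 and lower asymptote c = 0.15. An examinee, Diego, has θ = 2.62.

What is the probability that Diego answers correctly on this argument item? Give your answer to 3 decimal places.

P(θ) = c + (1 − c) · 1 / (1 + exp(−a(θ − b)))
Exponent: 1.6 × (2.62 − 1.91) = 1.1360
1/(1 + e^{-1.1360}) = 0.7569
P = 0.15 + 0.85 × 0.7569 = 0.7934

0.793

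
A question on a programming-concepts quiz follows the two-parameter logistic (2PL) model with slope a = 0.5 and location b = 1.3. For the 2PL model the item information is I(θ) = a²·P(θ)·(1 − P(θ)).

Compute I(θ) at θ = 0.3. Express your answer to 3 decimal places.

P = 1/(1+e^{0.5000}) = 0.3775
P(1−P) = 0.3775 × 0.6225 = 0.2350
I = a² × P(1−P) = 0.5² × 0.2350 = 0.05875

0.059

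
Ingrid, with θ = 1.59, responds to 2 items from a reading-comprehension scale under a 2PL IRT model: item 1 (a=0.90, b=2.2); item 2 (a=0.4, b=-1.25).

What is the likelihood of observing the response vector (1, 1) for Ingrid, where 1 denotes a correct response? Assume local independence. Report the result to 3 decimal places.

P(θ) = 1 / (1 + exp(−a(θ − b)))
P_1 = 1/(1+e^{0.5490}) = 0.3661
P_2 = 1/(1+e^{-1.1360}) = 0.7569
L = P_1 × P_2 = 0.3661 × 0.7569 = 0.27711

0.277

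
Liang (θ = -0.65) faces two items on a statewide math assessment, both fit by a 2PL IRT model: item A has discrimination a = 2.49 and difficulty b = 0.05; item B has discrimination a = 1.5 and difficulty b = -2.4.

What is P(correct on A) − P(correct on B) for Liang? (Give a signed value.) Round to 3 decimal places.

P(θ) = 1 / (1 + exp(−a(θ − b)))
P_A = 0.1489
P_B = 0.9325
P_A − P_B = -0.7835

-0.784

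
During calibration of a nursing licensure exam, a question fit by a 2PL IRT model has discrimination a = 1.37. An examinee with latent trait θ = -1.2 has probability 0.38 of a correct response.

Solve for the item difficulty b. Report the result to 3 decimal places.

-0.843

P(θ) = 1 / (1 + exp(−a(θ − b)))
logit(0.38) = ln(0.38/0.62) = -0.4895
b = θ − logit/(a) = -1.2 − (-0.4895)/1.3700 = -0.8427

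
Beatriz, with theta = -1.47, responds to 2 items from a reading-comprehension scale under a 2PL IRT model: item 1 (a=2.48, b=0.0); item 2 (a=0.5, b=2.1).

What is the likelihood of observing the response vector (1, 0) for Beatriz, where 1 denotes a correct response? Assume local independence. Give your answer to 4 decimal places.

0.0218

P(theta) = 1 / (1 + exp(−a(theta − b)))
P_1 = 1/(1+e^{3.6456}) = 0.0254
P_2 = 1/(1+e^{1.7850}) = 0.1437
L = P_1 × (1−P_2) = 0.0254 × 0.8563 = 0.02179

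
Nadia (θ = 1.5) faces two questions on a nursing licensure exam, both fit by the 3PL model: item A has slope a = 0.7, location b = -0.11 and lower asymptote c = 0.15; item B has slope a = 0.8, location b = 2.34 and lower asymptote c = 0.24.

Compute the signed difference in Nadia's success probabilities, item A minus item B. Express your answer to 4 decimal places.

P(θ) = c + (1 − c) · 1 / (1 + exp(−a(θ − b)))
P_A = 0.7920
P_B = 0.4969
P_A − P_B = 0.2951

0.2951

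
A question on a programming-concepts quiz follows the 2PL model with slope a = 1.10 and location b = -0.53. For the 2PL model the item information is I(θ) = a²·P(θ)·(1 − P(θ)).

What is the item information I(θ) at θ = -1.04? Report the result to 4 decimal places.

0.2799

P = 1/(1+e^{0.5610}) = 0.3633
P(1−P) = 0.3633 × 0.6367 = 0.2313
I = a² × P(1−P) = 1.10² × 0.2313 = 0.27989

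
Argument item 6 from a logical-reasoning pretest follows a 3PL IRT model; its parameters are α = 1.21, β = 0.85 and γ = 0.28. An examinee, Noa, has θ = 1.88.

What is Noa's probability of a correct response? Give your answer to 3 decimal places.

P(θ) = γ + (1 − γ) · 1 / (1 + exp(−α(θ − β)))
Exponent: 1.21 × (1.88 − 0.85) = 1.2463
1/(1 + e^{-1.2463}) = 0.7767
P = 0.28 + 0.72 × 0.7767 = 0.8392

0.839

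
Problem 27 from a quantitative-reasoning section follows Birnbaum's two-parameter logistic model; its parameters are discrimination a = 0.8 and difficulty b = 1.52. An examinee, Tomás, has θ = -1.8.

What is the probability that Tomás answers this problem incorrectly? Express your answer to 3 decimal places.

P(θ) = 1 / (1 + exp(−a(θ − b)))
Exponent: 0.8 × (-1.8 − 1.52) = -2.6560
1/(1 + e^{2.6560}) = 0.0656
P(incorrect) = 1 − 0.0656 = 0.9344

0.934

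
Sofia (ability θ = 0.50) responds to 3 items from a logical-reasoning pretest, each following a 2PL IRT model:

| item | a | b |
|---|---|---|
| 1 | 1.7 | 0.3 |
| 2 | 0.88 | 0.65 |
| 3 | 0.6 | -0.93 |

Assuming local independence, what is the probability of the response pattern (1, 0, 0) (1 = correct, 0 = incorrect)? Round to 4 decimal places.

P(θ) = 1 / (1 + exp(−a(θ − b)))
P_1 = 1/(1+e^{-0.3400}) = 0.5842
P_2 = 1/(1+e^{0.1320}) = 0.4670
P_3 = 1/(1+e^{-0.8580}) = 0.7022
L = P_1 × (1−P_2) × (1−P_3) = 0.5842 × 0.5330 × 0.2978 = 0.09271

0.0927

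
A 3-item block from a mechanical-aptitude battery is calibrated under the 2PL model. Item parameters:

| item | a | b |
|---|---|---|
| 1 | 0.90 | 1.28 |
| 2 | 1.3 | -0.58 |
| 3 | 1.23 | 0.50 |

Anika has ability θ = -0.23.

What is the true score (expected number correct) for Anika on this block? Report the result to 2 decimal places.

1.11

P(θ) = 1 / (1 + exp(−a(θ − b)))
P_1 = 1/(1+e^{1.3590}) = 0.2044
P_2 = 1/(1+e^{-0.4550}) = 0.6118
P_3 = 1/(1+e^{0.8979}) = 0.2895
E[score] = 0.2044 + 0.6118 + 0.2895 = 1.1057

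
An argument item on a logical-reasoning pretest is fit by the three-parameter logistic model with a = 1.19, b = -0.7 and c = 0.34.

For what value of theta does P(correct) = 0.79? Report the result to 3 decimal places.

P(theta) = c + (1 − c) · 1 / (1 + exp(−a(theta − b)))
Remove guessing floor: (0.79 − 0.34)/(1 − 0.34) = 0.6818
logit = ln(0.6818/0.3182) = 0.7621
theta = b + logit/(a) = -0.7 + 0.7621/1.1900 = -0.0595

-0.060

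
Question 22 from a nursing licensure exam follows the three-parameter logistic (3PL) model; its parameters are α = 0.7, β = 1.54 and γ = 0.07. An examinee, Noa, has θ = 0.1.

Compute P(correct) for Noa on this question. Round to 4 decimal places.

P(θ) = γ + (1 − γ) · 1 / (1 + exp(−α(θ − β)))
Exponent: 0.7 × (0.1 − 1.54) = -1.0080
1/(1 + e^{1.0080}) = 0.2674
P = 0.07 + 0.93 × 0.2674 = 0.3187

0.3187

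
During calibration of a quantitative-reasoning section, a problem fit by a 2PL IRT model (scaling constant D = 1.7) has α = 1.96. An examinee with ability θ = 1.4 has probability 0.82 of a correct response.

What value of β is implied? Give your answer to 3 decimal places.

0.945

P(θ) = 1 / (1 + exp(−D·α(θ − β)))
logit(0.82) = ln(0.82/0.18) = 1.5163
β = θ − logit/(1.7·α) = 1.4 − 1.5163/3.3320 = 0.9449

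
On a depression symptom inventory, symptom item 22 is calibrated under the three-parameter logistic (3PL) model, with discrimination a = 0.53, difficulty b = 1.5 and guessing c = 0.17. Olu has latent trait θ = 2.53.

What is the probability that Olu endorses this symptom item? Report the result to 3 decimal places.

0.696

P(θ) = c + (1 − c) · 1 / (1 + exp(−a(θ − b)))
Exponent: 0.53 × (2.53 − 1.5) = 0.5459
1/(1 + e^{-0.5459}) = 0.6332
P = 0.17 + 0.83 × 0.6332 = 0.6955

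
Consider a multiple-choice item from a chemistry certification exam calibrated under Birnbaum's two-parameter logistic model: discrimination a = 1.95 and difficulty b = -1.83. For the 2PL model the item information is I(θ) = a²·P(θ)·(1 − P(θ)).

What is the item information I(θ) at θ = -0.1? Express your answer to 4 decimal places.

0.1218

P = 1/(1+e^{-3.3735}) = 0.9669
P(1−P) = 0.9669 × 0.0331 = 0.0320
I = a² × P(1−P) = 1.95² × 0.0320 = 0.12182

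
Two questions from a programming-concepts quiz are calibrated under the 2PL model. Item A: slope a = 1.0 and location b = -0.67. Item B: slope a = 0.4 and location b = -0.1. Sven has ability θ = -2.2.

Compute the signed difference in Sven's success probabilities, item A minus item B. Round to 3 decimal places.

P(θ) = 1 / (1 + exp(−a(θ − b)))
P_A = 0.1780
P_B = 0.3015
P_A − P_B = -0.1235

-0.124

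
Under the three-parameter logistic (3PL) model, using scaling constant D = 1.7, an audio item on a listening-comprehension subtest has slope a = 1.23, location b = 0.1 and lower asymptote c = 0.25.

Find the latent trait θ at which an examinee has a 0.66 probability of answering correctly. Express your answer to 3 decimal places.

P(θ) = c + (1 − c) · 1 / (1 + exp(−D·a(θ − b)))
Remove guessing floor: (0.66 − 0.25)/(1 − 0.25) = 0.5467
logit = ln(0.5467/0.4533) = 0.1872
θ = b + logit/(1.7·a) = 0.1 + 0.1872/2.0910 = 0.1895

0.190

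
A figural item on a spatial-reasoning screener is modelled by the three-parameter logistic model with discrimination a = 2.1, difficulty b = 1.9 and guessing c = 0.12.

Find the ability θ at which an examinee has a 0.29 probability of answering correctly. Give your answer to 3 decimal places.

1.219

P(θ) = c + (1 − c) · 1 / (1 + exp(−a(θ − b)))
Remove guessing floor: (0.29 − 0.12)/(1 − 0.12) = 0.1932
logit = ln(0.1932/0.8068) = -1.4295
θ = b + logit/(a) = 1.9 + (-1.4295)/2.1000 = 1.2193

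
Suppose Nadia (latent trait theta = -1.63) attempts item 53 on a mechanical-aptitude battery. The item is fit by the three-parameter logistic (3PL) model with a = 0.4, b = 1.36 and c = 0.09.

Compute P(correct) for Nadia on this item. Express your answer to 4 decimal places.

P(theta) = c + (1 − c) · 1 / (1 + exp(−a(theta − b)))
Exponent: 0.4 × (-1.63 − 1.36) = -1.1960
1/(1 + e^{1.1960}) = 0.2322
P = 0.09 + 0.91 × 0.2322 = 0.3013

0.3013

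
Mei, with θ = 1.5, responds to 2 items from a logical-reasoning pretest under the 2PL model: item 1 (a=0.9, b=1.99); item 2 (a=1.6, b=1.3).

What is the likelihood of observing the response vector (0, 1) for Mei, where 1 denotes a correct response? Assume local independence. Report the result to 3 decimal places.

P(θ) = 1 / (1 + exp(−a(θ − b)))
P_1 = 1/(1+e^{0.4410}) = 0.3915
P_2 = 1/(1+e^{-0.3200}) = 0.5793
L = (1−P_1) × P_2 = 0.6085 × 0.5793 = 0.35252

0.353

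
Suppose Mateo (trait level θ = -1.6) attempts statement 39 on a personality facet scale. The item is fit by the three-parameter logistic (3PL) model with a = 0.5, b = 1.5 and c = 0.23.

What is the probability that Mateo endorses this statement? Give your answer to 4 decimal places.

P(θ) = c + (1 − c) · 1 / (1 + exp(−a(θ − b)))
Exponent: 0.5 × (-1.6 − 1.5) = -1.5500
1/(1 + e^{1.5500}) = 0.1751
P = 0.23 + 0.77 × 0.1751 = 0.3648

0.3648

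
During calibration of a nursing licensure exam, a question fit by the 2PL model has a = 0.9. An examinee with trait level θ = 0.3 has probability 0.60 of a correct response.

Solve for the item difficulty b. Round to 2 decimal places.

P(θ) = 1 / (1 + exp(−a(θ − b)))
logit(0.60) = ln(0.60/0.40) = 0.4055
b = θ − logit/(a) = 0.3 − 0.4055/0.9000 = -0.1505

-0.15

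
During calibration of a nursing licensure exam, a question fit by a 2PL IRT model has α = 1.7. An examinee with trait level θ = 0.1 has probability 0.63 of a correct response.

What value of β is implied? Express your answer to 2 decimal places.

-0.21

P(θ) = 1 / (1 + exp(−α(θ − β)))
logit(0.63) = ln(0.63/0.37) = 0.5322
β = θ − logit/(α) = 0.1 − 0.5322/1.7000 = -0.2131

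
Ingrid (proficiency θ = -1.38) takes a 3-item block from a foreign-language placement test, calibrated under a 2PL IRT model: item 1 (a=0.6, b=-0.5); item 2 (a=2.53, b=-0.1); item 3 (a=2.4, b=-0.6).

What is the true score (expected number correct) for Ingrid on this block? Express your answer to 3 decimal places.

0.542

P(θ) = 1 / (1 + exp(−a(θ − b)))
P_1 = 1/(1+e^{0.5280}) = 0.3710
P_2 = 1/(1+e^{3.2384}) = 0.0377
P_3 = 1/(1+e^{1.8720}) = 0.1333
E[score] = 0.3710 + 0.0377 + 0.1333 = 0.5420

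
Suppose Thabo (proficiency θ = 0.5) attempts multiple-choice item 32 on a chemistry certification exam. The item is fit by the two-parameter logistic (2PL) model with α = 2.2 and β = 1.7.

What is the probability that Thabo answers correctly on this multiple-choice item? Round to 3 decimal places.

0.067

P(θ) = 1 / (1 + exp(−α(θ − β)))
Exponent: 2.2 × (0.5 − 1.7) = -2.6400
1/(1 + e^{2.6400}) = 0.0666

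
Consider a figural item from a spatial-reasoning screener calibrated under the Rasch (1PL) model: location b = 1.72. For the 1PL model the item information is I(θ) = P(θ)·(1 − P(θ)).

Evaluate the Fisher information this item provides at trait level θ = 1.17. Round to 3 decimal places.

P = 1/(1+e^{0.5500}) = 0.3659
P(1−P) = 0.3659 × 0.6341 = 0.2320
I = P(1−P) = 0.23201

0.232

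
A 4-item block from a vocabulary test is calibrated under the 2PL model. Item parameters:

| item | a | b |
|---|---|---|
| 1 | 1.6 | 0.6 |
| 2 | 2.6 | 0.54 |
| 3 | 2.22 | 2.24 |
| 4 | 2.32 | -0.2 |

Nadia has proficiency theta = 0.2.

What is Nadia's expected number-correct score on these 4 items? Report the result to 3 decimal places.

P(theta) = 1 / (1 + exp(−a(theta − b)))
P_1 = 1/(1+e^{0.6400}) = 0.3452
P_2 = 1/(1+e^{0.8840}) = 0.2923
P_3 = 1/(1+e^{4.5288}) = 0.0107
P_4 = 1/(1+e^{-0.9280}) = 0.7167
E[score] = 0.3452 + 0.2923 + 0.0107 + 0.7167 = 1.3649

1.365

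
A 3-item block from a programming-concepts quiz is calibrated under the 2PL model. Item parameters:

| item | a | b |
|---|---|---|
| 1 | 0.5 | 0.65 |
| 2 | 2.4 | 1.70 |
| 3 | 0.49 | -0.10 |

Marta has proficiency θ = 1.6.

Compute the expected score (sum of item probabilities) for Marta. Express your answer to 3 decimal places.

1.754

P(θ) = 1 / (1 + exp(−a(θ − b)))
P_1 = 1/(1+e^{-0.4750}) = 0.6166
P_2 = 1/(1+e^{0.2400}) = 0.4403
P_3 = 1/(1+e^{-0.8330}) = 0.6970
E[score] = 0.6166 + 0.4403 + 0.6970 = 1.7538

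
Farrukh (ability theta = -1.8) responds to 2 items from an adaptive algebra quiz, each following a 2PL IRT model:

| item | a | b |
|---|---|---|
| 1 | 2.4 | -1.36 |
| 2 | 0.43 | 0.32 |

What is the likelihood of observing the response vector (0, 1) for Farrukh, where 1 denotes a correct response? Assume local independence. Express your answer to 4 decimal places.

0.2127

P(theta) = 1 / (1 + exp(−a(theta − b)))
P_1 = 1/(1+e^{1.0560}) = 0.2581
P_2 = 1/(1+e^{0.9116}) = 0.2867
L = (1−P_1) × P_2 = 0.7419 × 0.2867 = 0.21269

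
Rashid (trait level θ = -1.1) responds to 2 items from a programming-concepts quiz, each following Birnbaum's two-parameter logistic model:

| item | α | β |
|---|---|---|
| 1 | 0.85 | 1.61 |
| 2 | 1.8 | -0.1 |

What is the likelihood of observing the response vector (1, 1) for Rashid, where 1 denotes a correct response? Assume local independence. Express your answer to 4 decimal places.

0.0129

P(θ) = 1 / (1 + exp(−α(θ − β)))
P_1 = 1/(1+e^{2.3035}) = 0.0908
P_2 = 1/(1+e^{1.8000}) = 0.1419
L = P_1 × P_2 = 0.0908 × 0.1419 = 0.01288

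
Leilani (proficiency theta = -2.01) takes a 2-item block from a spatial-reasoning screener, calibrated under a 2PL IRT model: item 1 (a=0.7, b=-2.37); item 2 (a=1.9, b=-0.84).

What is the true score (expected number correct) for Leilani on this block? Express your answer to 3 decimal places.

P(theta) = 1 / (1 + exp(−a(theta − b)))
P_1 = 1/(1+e^{-0.2520}) = 0.5627
P_2 = 1/(1+e^{2.2230}) = 0.0977
E[score] = 0.5627 + 0.0977 = 0.6604

0.660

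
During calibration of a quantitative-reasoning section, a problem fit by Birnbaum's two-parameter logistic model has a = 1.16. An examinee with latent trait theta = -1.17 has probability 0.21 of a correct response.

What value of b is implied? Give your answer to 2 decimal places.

-0.03

P(theta) = 1 / (1 + exp(−a(theta − b)))
logit(0.21) = ln(0.21/0.79) = -1.3249
b = theta − logit/(a) = -1.17 − (-1.3249)/1.1600 = -0.0278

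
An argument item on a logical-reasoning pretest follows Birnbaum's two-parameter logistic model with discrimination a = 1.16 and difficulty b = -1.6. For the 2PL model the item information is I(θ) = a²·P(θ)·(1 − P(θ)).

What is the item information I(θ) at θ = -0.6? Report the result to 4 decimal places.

0.2445

P = 1/(1+e^{-1.1600}) = 0.7613
P(1−P) = 0.7613 × 0.2387 = 0.1817
I = a² × P(1−P) = 1.16² × 0.1817 = 0.24450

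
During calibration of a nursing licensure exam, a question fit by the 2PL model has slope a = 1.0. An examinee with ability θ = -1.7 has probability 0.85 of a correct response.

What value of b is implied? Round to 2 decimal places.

P(θ) = 1 / (1 + exp(−a(θ − b)))
logit(0.85) = ln(0.85/0.15) = 1.7346
b = θ − logit/(a) = -1.7 − 1.7346/1.0000 = -3.4346

-3.43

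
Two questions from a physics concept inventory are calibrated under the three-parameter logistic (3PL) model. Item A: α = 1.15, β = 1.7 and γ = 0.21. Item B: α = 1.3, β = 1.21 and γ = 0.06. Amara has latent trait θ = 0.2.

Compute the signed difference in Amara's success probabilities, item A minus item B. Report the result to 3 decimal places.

P(θ) = γ + (1 − γ) · 1 / (1 + exp(−α(θ − β)))
P_A = 0.3295
P_B = 0.2593
P_A − P_B = 0.0702

0.070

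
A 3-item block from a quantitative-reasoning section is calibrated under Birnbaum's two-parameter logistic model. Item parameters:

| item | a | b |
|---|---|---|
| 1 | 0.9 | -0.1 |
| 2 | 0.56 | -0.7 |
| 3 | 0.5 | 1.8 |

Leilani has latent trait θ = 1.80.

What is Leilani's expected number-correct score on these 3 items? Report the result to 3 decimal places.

P(θ) = 1 / (1 + exp(−a(θ − b)))
P_1 = 1/(1+e^{-1.7100}) = 0.8468
P_2 = 1/(1+e^{-1.4000}) = 0.8022
P_3 = 1/(1+e^{0.0000}) = 0.5000
E[score] = 0.8468 + 0.8022 + 0.5000 = 2.1490

2.149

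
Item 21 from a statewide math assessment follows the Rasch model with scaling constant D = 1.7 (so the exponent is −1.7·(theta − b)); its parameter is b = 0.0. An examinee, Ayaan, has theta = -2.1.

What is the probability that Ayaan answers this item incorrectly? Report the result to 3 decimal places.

P(theta) = 1 / (1 + exp(−D·(theta − b)))
Exponent: 1.7 × (-2.1 − 0.0) = -3.5700
1/(1 + e^{3.5700}) = 0.0274
P = 0.0274
P(incorrect) = 1 − 0.0274 = 0.9726

0.973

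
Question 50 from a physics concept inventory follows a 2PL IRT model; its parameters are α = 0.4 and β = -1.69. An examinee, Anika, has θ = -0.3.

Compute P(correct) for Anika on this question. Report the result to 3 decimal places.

P(θ) = 1 / (1 + exp(−α(θ − β)))
Exponent: 0.4 × (-0.3 − (-1.69)) = 0.5560
1/(1 + e^{-0.5560}) = 0.6355

0.636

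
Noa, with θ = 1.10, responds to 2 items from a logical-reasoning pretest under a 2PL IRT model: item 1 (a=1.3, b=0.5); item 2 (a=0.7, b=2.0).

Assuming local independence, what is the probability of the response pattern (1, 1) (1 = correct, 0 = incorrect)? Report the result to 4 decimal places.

P(θ) = 1 / (1 + exp(−a(θ − b)))
P_1 = 1/(1+e^{-0.7800}) = 0.6857
P_2 = 1/(1+e^{0.6300}) = 0.3475
L = P_1 × P_2 = 0.6857 × 0.3475 = 0.23828

0.2383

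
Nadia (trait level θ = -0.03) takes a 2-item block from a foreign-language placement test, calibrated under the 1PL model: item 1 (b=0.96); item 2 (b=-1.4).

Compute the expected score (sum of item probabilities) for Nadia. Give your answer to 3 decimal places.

P(θ) = 1 / (1 + exp(−(θ − b)))
P_1 = 1/(1+e^{0.9900}) = 0.2709
P_2 = 1/(1+e^{-1.3700}) = 0.7974
E[score] = 0.2709 + 0.7974 = 1.0683

1.068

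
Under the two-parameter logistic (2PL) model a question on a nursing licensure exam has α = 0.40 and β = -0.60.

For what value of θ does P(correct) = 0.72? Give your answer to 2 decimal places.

1.76

P(θ) = 1 / (1 + exp(−α(θ − β)))
logit = ln(0.7200/0.2800) = 0.9445
θ = β + logit/(α) = -0.60 + 0.9445/0.4000 = 1.7612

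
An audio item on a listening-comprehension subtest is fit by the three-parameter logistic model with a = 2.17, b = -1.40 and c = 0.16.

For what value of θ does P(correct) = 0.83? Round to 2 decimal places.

P(θ) = c + (1 − c) · 1 / (1 + exp(−a(θ − b)))
Remove guessing floor: (0.83 − 0.16)/(1 − 0.16) = 0.7976
logit = ln(0.7976/0.2024) = 1.3715
θ = b + logit/(a) = -1.40 + 1.3715/2.1700 = -0.7680

-0.77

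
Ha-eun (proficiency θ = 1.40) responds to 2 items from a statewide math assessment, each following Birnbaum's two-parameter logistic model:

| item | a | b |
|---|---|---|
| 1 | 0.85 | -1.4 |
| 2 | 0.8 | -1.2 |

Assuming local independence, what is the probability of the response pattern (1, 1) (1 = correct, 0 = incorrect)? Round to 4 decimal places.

P(θ) = 1 / (1 + exp(−a(θ − b)))
P_1 = 1/(1+e^{-2.3800}) = 0.9153
P_2 = 1/(1+e^{-2.0800}) = 0.8889
L = P_1 × P_2 = 0.9153 × 0.8889 = 0.81364

0.8136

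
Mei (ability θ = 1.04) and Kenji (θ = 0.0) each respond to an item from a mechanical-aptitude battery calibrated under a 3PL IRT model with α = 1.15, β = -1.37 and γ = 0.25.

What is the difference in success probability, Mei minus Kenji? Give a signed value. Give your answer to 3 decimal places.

0.084

P(θ) = γ + (1 − γ) · 1 / (1 + exp(−α(θ − β)))
P(Mei) = 0.9558  [exponent 2.7715]
P(Kenji) = 0.8714  [exponent 1.5755]
Difference = 0.9558 − 0.8714 = 0.0844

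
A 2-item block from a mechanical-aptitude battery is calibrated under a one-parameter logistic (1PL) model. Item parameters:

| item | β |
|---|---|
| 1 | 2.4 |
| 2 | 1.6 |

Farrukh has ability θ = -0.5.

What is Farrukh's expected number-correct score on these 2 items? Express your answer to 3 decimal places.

0.161

P(θ) = 1 / (1 + exp(−(θ − β)))
P_1 = 1/(1+e^{2.9000}) = 0.0522
P_2 = 1/(1+e^{2.1000}) = 0.1091
E[score] = 0.0522 + 0.1091 = 0.1613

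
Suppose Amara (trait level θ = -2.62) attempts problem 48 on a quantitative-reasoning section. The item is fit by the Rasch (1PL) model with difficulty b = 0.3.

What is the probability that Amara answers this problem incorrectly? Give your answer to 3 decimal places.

0.949

P(θ) = 1 / (1 + exp(−(θ − b)))
Exponent: (-2.62 − 0.3) = -2.9200
1/(1 + e^{2.9200}) = 0.0512
P = 0.0512
P(incorrect) = 1 − 0.0512 = 0.9488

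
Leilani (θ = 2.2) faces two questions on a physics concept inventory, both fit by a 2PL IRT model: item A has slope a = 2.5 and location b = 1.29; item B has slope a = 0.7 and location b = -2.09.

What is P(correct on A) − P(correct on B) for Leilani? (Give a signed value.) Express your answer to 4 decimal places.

-0.0459

P(θ) = 1 / (1 + exp(−a(θ − b)))
P_A = 0.9068
P_B = 0.9527
P_A − P_B = -0.0459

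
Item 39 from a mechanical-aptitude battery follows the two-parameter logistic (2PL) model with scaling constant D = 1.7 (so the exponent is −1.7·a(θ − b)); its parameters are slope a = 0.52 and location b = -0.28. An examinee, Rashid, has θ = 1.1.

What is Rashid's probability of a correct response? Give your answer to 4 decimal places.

P(θ) = 1 / (1 + exp(−D·a(θ − b)))
Exponent: 1.7 × 0.52 × (1.1 − (-0.28)) = 1.2199
1/(1 + e^{-1.2199}) = 0.7720
P = 0.7720

0.7720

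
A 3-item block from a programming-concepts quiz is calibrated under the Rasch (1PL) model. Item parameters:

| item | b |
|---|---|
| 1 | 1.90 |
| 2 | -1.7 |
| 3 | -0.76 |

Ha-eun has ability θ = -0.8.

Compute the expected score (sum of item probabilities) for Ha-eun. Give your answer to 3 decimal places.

P(θ) = 1 / (1 + exp(−(θ − b)))
P_1 = 1/(1+e^{2.7000}) = 0.0630
P_2 = 1/(1+e^{-0.9000}) = 0.7109
P_3 = 1/(1+e^{0.0400}) = 0.4900
E[score] = 0.0630 + 0.7109 + 0.4900 = 1.2639

1.264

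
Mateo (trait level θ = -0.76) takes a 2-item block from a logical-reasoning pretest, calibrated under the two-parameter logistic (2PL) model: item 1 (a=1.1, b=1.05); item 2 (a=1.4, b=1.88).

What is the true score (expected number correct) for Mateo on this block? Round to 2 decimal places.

P(θ) = 1 / (1 + exp(−a(θ − b)))
P_1 = 1/(1+e^{1.9910}) = 0.1202
P_2 = 1/(1+e^{3.6960}) = 0.0242
E[score] = 0.1202 + 0.0242 = 0.1444

0.14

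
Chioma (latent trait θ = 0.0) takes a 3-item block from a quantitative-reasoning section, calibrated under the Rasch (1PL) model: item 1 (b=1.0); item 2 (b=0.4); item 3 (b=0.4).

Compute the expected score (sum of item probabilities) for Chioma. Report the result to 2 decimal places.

1.07

P(θ) = 1 / (1 + exp(−(θ − b)))
P_1 = 1/(1+e^{1.0000}) = 0.2689
P_2 = 1/(1+e^{0.4000}) = 0.4013
P_3 = 1/(1+e^{0.4000}) = 0.4013
E[score] = 0.2689 + 0.4013 + 0.4013 = 1.0716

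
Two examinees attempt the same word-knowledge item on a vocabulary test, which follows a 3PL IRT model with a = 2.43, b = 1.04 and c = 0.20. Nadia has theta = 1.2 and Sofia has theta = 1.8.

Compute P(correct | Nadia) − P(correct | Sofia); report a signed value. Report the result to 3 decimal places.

P(theta) = c + (1 − c) · 1 / (1 + exp(−a(theta − b)))
P(Nadia) = 0.6768  [exponent 0.3888]
P(Sofia) = 0.8910  [exponent 1.8468]
Difference = 0.6768 − 0.8910 = -0.2142

-0.214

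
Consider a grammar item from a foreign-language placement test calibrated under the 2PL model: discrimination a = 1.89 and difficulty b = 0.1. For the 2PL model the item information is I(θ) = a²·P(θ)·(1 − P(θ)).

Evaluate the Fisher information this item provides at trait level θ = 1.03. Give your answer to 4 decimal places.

P = 1/(1+e^{-1.7577}) = 0.8529
P(1−P) = 0.8529 × 0.1471 = 0.1254
I = a² × P(1−P) = 1.89² × 0.1254 = 0.44811

0.4481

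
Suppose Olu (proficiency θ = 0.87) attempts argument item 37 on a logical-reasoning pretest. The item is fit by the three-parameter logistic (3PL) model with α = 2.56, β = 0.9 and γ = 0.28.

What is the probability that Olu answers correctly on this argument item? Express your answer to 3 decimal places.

0.626

P(θ) = γ + (1 − γ) · 1 / (1 + exp(−α(θ − β)))
Exponent: 2.56 × (0.87 − 0.9) = -0.0768
1/(1 + e^{0.0768}) = 0.4808
P = 0.28 + 0.72 × 0.4808 = 0.6262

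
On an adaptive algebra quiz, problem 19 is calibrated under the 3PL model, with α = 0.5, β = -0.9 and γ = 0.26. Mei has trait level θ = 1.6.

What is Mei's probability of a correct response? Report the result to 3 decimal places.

P(θ) = γ + (1 − γ) · 1 / (1 + exp(−α(θ − β)))
Exponent: 0.5 × (1.6 − (-0.9)) = 1.2500
1/(1 + e^{-1.2500}) = 0.7773
P = 0.26 + 0.74 × 0.7773 = 0.8352

0.835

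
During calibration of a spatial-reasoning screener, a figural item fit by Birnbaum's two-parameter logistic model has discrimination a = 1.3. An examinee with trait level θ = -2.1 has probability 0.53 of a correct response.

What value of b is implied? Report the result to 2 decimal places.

P(θ) = 1 / (1 + exp(−a(θ − b)))
logit(0.53) = ln(0.53/0.47) = 0.1201
b = θ − logit/(a) = -2.1 − 0.1201/1.3000 = -2.1924

-2.19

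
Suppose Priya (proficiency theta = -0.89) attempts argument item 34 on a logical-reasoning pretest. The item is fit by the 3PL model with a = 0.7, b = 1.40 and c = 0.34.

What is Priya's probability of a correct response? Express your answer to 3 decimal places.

P(theta) = c + (1 − c) · 1 / (1 + exp(−a(theta − b)))
Exponent: 0.7 × (-0.89 − 1.40) = -1.6030
1/(1 + e^{1.6030}) = 0.1676
P = 0.34 + 0.66 × 0.1676 = 0.4506

0.451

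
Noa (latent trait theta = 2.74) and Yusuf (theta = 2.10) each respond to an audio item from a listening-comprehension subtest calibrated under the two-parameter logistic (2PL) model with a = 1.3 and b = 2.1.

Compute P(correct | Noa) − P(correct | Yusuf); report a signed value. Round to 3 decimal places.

P(theta) = 1 / (1 + exp(−a(theta − b)))
P(Noa) = 0.6968  [exponent 0.8320]
P(Yusuf) = 0.5000  [exponent 0.0000]
Difference = 0.6968 − 0.5000 = 0.1968

0.197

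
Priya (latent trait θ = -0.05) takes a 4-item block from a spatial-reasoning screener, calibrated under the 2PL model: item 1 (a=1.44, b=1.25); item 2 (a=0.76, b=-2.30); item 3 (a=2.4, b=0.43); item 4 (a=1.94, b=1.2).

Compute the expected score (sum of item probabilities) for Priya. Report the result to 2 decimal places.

1.30

P(θ) = 1 / (1 + exp(−a(θ − b)))
P_1 = 1/(1+e^{1.8720}) = 0.1333
P_2 = 1/(1+e^{-1.7100}) = 0.8468
P_3 = 1/(1+e^{1.1520}) = 0.2401
P_4 = 1/(1+e^{2.4250}) = 0.0813
E[score] = 0.1333 + 0.8468 + 0.2401 + 0.0813 = 1.3016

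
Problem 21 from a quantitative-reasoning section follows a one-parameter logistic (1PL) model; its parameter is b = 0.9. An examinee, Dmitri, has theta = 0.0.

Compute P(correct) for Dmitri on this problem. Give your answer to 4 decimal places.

P(theta) = 1 / (1 + exp(−(theta − b)))
Exponent: (0.0 − 0.9) = -0.9000
1/(1 + e^{0.9000}) = 0.2891
P = 0.2891

0.2891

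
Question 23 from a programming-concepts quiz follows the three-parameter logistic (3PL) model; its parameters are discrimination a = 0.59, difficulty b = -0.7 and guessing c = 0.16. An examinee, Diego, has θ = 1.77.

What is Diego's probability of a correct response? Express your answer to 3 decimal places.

P(θ) = c + (1 − c) · 1 / (1 + exp(−a(θ − b)))
Exponent: 0.59 × (1.77 − (-0.7)) = 1.4573
1/(1 + e^{-1.4573}) = 0.8111
P = 0.16 + 0.84 × 0.8111 = 0.8413

0.841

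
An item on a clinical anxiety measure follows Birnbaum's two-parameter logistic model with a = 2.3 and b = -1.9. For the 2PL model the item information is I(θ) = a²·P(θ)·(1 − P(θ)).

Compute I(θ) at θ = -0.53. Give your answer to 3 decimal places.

P = 1/(1+e^{-3.1510}) = 0.9589
P(1−P) = 0.9589 × 0.0411 = 0.0394
I = a² × P(1−P) = 2.3² × 0.0394 = 0.20825

0.208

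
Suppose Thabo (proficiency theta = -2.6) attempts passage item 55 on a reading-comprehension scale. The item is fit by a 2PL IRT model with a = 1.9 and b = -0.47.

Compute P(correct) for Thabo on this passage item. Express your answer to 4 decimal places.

0.0172

P(theta) = 1 / (1 + exp(−a(theta − b)))
Exponent: 1.9 × (-2.6 − (-0.47)) = -4.0470
1/(1 + e^{4.0470}) = 0.0172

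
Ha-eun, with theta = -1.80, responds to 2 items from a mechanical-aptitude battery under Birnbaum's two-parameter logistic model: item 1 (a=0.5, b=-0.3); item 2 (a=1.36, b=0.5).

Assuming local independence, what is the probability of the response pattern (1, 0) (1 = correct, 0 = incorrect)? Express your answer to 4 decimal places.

0.3074

P(theta) = 1 / (1 + exp(−a(theta − b)))
P_1 = 1/(1+e^{0.7500}) = 0.3208
P_2 = 1/(1+e^{3.1280}) = 0.0420
L = P_1 × (1−P_2) = 0.3208 × 0.9580 = 0.30736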